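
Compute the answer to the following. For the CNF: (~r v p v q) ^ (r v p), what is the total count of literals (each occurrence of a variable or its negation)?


Counting literals in each clause:
Clause 1: 3 literal(s)
Clause 2: 2 literal(s)
Total = 5

5


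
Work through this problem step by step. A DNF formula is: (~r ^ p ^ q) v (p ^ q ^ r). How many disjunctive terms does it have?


A DNF formula is a disjunction of terms (conjunctions).
Terms are separated by v.
Counting the disjuncts: 2 terms.

2


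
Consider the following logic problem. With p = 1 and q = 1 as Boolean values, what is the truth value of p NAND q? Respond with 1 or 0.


p = 1, q = 1
Operation: p NAND q
Evaluate: 1 NAND 1 = 0

0


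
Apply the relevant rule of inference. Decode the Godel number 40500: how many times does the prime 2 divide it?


Factorize 40500 by dividing by 2 repeatedly.
Division steps: 2 divides 40500 exactly 2 time(s).
Exponent of 2 = 2

2


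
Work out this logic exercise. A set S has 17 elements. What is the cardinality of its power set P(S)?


The power set of a set with n elements has 2^n elements.
|P(S)| = 2^17 = 131072

131072


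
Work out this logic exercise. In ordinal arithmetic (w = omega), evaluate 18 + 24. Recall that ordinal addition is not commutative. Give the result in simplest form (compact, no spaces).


Compute 18 + 24.
Ordinal + is associative but NOT commutative; for finite n>0, n + w = w but w + n stays w+n.
Both operands finite; ordinal + agrees with natural +: 18 + 24 = 42.
Result = 42

42


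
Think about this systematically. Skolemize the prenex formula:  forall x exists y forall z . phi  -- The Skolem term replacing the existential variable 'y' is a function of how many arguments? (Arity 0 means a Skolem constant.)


Quantifier prefix: forall x exists y forall z
'y' is existentially quantified at position 2.
Universal variables preceding it: x
Skolem function arity = 1

1


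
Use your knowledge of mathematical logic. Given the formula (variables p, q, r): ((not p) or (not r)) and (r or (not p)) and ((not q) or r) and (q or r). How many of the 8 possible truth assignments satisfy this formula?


Evaluate all 8 assignments for p, q, r:
p=0, q=0, r=0: 0
p=0, q=0, r=1: 1
p=0, q=1, r=0: 0
p=0, q=1, r=1: 1
p=1, q=0, r=0: 0
p=1, q=0, r=1: 0
p=1, q=1, r=0: 0
p=1, q=1, r=1: 0
Satisfying count = 2

2


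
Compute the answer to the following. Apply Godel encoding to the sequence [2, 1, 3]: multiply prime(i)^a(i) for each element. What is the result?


Encode each element as an exponent of the corresponding prime:
  2^2 = 4
  3^1 = 3
  5^3 = 125
Product = 4 * 3 * 125 = 1500

1500


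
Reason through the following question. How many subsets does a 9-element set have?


The power set of a set with n elements has 2^n elements.
|P(S)| = 2^9 = 512

512


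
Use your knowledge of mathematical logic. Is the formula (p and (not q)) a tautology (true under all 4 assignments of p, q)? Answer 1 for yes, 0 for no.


Check all 4 assignments:
p=0, q=0: 0
p=0, q=1: 0
p=1, q=0: 1
p=1, q=1: 0
Satisfying count = 1/4.
Tautology iff count = 4: no.

0


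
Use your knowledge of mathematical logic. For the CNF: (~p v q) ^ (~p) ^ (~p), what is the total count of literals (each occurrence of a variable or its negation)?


Counting literals in each clause:
Clause 1: 2 literal(s)
Clause 2: 1 literal(s)
Clause 3: 1 literal(s)
Total = 4

4


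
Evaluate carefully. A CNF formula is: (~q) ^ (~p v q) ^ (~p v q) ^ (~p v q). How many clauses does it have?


A CNF formula is a conjunction of clauses.
Clauses are separated by ^.
Counting the conjuncts: 4 clauses.

4


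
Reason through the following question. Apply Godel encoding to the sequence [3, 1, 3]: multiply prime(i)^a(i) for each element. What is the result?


Encode each element as an exponent of the corresponding prime:
  2^3 = 8
  3^1 = 3
  5^3 = 125
Product = 8 * 3 * 125 = 3000

3000


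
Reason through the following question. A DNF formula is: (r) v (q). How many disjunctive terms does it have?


A DNF formula is a disjunction of terms (conjunctions).
Terms are separated by v.
Counting the disjuncts: 2 terms.

2


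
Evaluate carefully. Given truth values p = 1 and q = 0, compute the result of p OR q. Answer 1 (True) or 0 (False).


p = 1, q = 0
Operation: p OR q
Evaluate: 1 OR 0 = 1

1


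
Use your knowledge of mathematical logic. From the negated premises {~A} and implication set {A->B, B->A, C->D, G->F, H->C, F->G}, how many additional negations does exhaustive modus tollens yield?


Initial negated facts: {~A}
Apply modus tollens to closure:
  ~A and B->A  =>  ~B
Final negated: {~A, ~B}
New negations: {~B}
Count = 1

1


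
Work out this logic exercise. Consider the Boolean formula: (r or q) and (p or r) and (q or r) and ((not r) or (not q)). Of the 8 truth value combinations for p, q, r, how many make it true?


Evaluate all 8 assignments for p, q, r:
p=0, q=0, r=0: 0
p=0, q=0, r=1: 1
p=0, q=1, r=0: 0
p=0, q=1, r=1: 0
p=1, q=0, r=0: 0
p=1, q=0, r=1: 1
p=1, q=1, r=0: 1
p=1, q=1, r=1: 0
Satisfying count = 3

3


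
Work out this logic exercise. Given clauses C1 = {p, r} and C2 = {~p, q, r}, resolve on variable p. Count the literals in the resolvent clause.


Remove p from C1 and ~p from C2.
C1 remainder: {r}
C2 remainder: {q, r}
Union (resolvent): {q, r}
Resolvent has 2 literal(s).

2


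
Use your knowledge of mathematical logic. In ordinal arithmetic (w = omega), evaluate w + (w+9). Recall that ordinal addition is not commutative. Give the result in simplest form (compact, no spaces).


Compute w + (w+9).
Ordinal + is associative but NOT commutative; for finite n>0, n + w = w but w + n stays w+n.
w + (w+9) = (w+w) + 9 = w*2+9.
Result = w*2+9

w*2+9


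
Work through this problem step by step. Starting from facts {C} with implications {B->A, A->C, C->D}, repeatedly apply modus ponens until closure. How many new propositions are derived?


Initial facts: {C}
Apply modus ponens to closure:
  C and C->D  =>  D
Final known: {C, D}
New propositions: {D}
Count = 1

1


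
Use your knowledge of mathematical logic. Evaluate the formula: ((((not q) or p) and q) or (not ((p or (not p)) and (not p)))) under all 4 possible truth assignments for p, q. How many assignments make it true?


Check all 4 assignments:
p=0, q=0: 0
p=0, q=1: 0
p=1, q=0: 1
p=1, q=1: 1
Count of True = 2

2


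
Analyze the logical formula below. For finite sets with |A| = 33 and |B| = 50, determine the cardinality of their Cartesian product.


The Cartesian product A x B contains all ordered pairs (a, b).
|A x B| = |A| * |B| = 33 * 50 = 1650

1650


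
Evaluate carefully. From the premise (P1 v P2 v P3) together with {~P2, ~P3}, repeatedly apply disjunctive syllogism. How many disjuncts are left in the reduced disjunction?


Original disjuncts (3): P1, P2, P3
Negated (eliminate): ~P2, ~P3
Remaining disjuncts: P1
Count = 3 - 2 = 1

1


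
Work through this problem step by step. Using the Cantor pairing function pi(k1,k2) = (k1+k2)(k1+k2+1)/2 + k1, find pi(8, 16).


k1 + k2 = 24
(k1+k2)(k1+k2+1)/2 = 24 * 25 / 2 = 300
pi = 300 + 8 = 308

308


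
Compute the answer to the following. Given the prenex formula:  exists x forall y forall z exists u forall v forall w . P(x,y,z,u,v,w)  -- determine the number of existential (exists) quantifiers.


Quantifier prefix: exists x forall y forall z exists u forall v forall w
Mark each quantifier type:
  E U U E U U
Universal count = 4, Existential count = 2
Asked for existential (exists) quantifiers: 2

2


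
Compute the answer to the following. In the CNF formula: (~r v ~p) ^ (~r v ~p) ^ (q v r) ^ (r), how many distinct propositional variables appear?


Identify each variable that appears in the formula.
Variables found: p, q, r
Count = 3

3


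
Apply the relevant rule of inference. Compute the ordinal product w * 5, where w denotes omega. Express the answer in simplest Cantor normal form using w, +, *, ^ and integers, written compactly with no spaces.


Compute w * 5.
Ordinal * is associative and left-distributive over +, but NOT commutative; for finite n>1, n*w = w but w*n stays w*n.
w * 5 means 5 copies of w concatenated: w*5.
Result = w*5

w*5


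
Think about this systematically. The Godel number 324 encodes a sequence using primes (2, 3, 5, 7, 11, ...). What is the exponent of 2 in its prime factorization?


Factorize 324 by dividing by 2 repeatedly.
Division steps: 2 divides 324 exactly 2 time(s).
Exponent of 2 = 2

2


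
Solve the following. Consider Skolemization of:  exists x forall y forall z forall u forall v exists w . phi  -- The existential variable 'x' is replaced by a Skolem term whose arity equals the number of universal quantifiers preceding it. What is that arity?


Quantifier prefix: exists x forall y forall z forall u forall v exists w
'x' is existentially quantified at position 1.
No universal quantifiers precede it.
Skolem function arity = 0 (a Skolem constant)

0


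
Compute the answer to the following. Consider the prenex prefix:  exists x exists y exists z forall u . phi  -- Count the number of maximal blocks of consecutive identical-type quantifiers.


Quantifier-type sequence: E E E A  (A=forall, E=exists)
Group into maximal same-type runs:
  Ex3 | Ax1
Number of blocks = 2

2


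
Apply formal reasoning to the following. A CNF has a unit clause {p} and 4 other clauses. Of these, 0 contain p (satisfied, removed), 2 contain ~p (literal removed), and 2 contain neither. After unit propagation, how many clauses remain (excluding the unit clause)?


Satisfied (removed): 0
Shortened (remain): 2
Unchanged (remain): 2
Remaining = 2 + 2 = 4

4


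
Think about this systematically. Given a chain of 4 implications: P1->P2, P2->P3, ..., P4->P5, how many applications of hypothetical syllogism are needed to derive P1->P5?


With 4 implications in a chain connecting 5 propositions:
P1->P2, P2->P3, ..., P4->P5
Steps needed = (number of implications) - 1 = 4 - 1 = 3

3


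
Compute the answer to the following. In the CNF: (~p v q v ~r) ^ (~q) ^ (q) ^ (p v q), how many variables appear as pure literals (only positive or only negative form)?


Check each variable for pure literal status:
p: mixed (not pure)
q: mixed (not pure)
r: pure negative
Pure literal count = 1

1


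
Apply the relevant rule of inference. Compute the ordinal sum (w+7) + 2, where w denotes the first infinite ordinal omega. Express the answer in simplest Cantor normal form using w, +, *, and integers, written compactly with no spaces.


Compute (w+7) + 2.
Ordinal + is associative but NOT commutative; for finite n>0, n + w = w but w + n stays w+n.
By associativity: (w+7) + 2 = w + (7+2) = w+9.
Result = w+9

w+9


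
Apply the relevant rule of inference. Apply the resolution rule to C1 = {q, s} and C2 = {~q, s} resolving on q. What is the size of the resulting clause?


Remove q from C1 and ~q from C2.
C1 remainder: {s}
C2 remainder: {s}
Union (resolvent): {s}
Resolvent has 1 literal(s).

1


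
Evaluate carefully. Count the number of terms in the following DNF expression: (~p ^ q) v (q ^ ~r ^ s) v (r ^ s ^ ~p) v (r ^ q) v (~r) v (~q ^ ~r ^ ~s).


A DNF formula is a disjunction of terms (conjunctions).
Terms are separated by v.
Counting the disjuncts: 6 terms.

6


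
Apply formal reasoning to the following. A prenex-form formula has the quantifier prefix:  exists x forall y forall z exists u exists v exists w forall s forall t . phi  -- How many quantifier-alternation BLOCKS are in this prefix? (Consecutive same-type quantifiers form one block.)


Quantifier-type sequence: E A A E E E A A  (A=forall, E=exists)
Group into maximal same-type runs:
  Ex1 | Ax2 | Ex3 | Ax2
Number of blocks = 4

4


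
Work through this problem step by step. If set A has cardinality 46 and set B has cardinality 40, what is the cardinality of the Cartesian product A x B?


The Cartesian product A x B contains all ordered pairs (a, b).
|A x B| = |A| * |B| = 46 * 40 = 1840

1840


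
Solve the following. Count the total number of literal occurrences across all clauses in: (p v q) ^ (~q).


Counting literals in each clause:
Clause 1: 2 literal(s)
Clause 2: 1 literal(s)
Total = 3

3


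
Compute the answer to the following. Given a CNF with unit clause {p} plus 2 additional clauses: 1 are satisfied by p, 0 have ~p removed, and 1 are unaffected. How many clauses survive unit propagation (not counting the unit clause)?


Satisfied (removed): 1
Shortened (remain): 0
Unchanged (remain): 1
Remaining = 0 + 1 = 1

1


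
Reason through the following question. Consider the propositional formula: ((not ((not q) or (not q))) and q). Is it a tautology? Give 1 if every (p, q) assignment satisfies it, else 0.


Check all 4 assignments:
p=0, q=0: 0
p=0, q=1: 1
p=1, q=0: 0
p=1, q=1: 1
Satisfying count = 2/4.
Tautology iff count = 4: no.

0


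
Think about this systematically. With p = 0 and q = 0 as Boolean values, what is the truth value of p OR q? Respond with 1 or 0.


p = 0, q = 0
Operation: p OR q
Evaluate: 0 OR 0 = 0

0


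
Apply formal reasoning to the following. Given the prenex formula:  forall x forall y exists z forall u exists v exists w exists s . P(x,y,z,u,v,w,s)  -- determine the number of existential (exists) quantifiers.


Quantifier prefix: forall x forall y exists z forall u exists v exists w exists s
Mark each quantifier type:
  U U E U E E E
Universal count = 3, Existential count = 4
Asked for existential (exists) quantifiers: 4

4


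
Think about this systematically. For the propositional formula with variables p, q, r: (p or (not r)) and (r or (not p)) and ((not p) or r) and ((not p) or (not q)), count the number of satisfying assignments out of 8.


Evaluate all 8 assignments for p, q, r:
p=0, q=0, r=0: 1
p=0, q=0, r=1: 0
p=0, q=1, r=0: 1
p=0, q=1, r=1: 0
p=1, q=0, r=0: 0
p=1, q=0, r=1: 1
p=1, q=1, r=0: 0
p=1, q=1, r=1: 0
Satisfying count = 3

3


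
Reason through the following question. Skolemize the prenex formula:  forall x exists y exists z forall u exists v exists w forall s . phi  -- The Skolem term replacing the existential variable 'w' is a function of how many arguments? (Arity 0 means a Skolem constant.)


Quantifier prefix: forall x exists y exists z forall u exists v exists w forall s
'w' is existentially quantified at position 6.
Universal variables preceding it: x, u
Skolem function arity = 2

2


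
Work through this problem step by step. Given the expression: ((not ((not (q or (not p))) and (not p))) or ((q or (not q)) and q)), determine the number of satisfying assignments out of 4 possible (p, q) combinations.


Check all 4 assignments:
p=0, q=0: 1
p=0, q=1: 1
p=1, q=0: 1
p=1, q=1: 1
Count of True = 4

4


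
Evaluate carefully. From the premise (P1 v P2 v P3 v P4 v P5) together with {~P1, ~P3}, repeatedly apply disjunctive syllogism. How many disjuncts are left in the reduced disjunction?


Original disjuncts (5): P1, P2, P3, P4, P5
Negated (eliminate): ~P1, ~P3
Remaining disjuncts: P2, P4, P5
Count = 5 - 2 = 3

3


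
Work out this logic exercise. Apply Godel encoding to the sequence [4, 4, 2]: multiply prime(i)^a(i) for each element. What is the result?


Encode each element as an exponent of the corresponding prime:
  2^4 = 16
  3^4 = 81
  5^2 = 25
Product = 16 * 81 * 25 = 32400

32400


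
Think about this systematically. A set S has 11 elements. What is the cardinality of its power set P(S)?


The power set of a set with n elements has 2^n elements.
|P(S)| = 2^11 = 2048

2048


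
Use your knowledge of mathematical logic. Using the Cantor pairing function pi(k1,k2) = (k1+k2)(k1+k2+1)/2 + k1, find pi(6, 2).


k1 + k2 = 8
(k1+k2)(k1+k2+1)/2 = 8 * 9 / 2 = 36
pi = 36 + 6 = 42

42


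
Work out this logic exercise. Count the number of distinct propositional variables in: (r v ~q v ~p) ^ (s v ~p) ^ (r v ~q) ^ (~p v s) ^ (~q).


Identify each variable that appears in the formula.
Variables found: p, q, r, s
Count = 4

4


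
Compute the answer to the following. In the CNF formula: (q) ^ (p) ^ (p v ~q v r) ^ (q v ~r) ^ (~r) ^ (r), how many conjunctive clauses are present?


A CNF formula is a conjunction of clauses.
Clauses are separated by ^.
Counting the conjuncts: 6 clauses.

6


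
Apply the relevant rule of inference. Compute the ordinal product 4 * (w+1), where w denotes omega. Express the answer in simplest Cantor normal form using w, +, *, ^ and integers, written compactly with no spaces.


Compute 4 * (w+1).
Ordinal * is associative and left-distributive over +, but NOT commutative; for finite n>1, n*w = w but w*n stays w*n.
By left-distributivity: 4 * (w+1) = 4*w + 4*1 = w + 4 = w+4.
Result = w+4

w+4


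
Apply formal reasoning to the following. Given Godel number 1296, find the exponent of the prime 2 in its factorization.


Factorize 1296 by dividing by 2 repeatedly.
Division steps: 2 divides 1296 exactly 4 time(s).
Exponent of 2 = 4

4


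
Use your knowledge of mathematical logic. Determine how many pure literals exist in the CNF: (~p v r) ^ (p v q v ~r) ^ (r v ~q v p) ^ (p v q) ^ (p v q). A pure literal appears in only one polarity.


Check each variable for pure literal status:
p: mixed (not pure)
q: mixed (not pure)
r: mixed (not pure)
Pure literal count = 0

0


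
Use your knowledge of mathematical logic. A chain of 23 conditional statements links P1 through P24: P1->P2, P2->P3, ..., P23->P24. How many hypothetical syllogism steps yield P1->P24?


With 23 implications in a chain connecting 24 propositions:
P1->P2, P2->P3, ..., P23->P24
Steps needed = (number of implications) - 1 = 23 - 1 = 22

22


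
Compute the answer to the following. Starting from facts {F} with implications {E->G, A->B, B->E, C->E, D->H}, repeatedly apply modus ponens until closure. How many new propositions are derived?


Initial facts: {F}
Apply modus ponens to closure:
  (no implication fires)
Final known: {F}
New propositions: {(none)}
Count = 0

0


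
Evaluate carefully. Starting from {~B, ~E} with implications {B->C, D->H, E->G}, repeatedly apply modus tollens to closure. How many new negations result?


Initial negated facts: {~B, ~E}
Apply modus tollens to closure:
  (no implication fires)
Final negated: {~B, ~E}
New negations: {(none)}
Count = 0

0


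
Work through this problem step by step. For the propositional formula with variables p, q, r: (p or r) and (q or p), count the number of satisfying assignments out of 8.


Evaluate all 8 assignments for p, q, r:
p=0, q=0, r=0: 0
p=0, q=0, r=1: 0
p=0, q=1, r=0: 0
p=0, q=1, r=1: 1
p=1, q=0, r=0: 1
p=1, q=0, r=1: 1
p=1, q=1, r=0: 1
p=1, q=1, r=1: 1
Satisfying count = 5

5


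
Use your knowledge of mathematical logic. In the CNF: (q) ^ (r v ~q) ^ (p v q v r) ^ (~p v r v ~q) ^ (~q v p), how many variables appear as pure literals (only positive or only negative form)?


Check each variable for pure literal status:
p: mixed (not pure)
q: mixed (not pure)
r: pure positive
Pure literal count = 1

1


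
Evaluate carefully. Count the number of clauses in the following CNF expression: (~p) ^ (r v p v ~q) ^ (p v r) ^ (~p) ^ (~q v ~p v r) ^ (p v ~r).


A CNF formula is a conjunction of clauses.
Clauses are separated by ^.
Counting the conjuncts: 6 clauses.

6


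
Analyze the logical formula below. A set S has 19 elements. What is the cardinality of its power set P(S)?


The power set of a set with n elements has 2^n elements.
|P(S)| = 2^19 = 524288

524288


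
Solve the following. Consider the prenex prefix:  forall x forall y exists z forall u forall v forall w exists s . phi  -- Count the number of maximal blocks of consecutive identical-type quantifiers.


Quantifier-type sequence: A A E A A A E  (A=forall, E=exists)
Group into maximal same-type runs:
  Ax2 | Ex1 | Ax3 | Ex1
Number of blocks = 4

4


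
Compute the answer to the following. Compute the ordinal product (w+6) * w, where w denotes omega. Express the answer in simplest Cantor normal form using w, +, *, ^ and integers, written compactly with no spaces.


Compute (w+6) * w.
Ordinal * is associative and left-distributive over +, but NOT commutative; for finite n>1, n*w = w but w*n stays w*n.
(w+6) * w = sup{(w+6)*k : k<w} = sup{w*k+6} = w^2 (the +6 tail is absorbed in the limit).
Result = w^2

w^2


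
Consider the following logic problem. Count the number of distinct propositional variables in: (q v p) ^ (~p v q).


Identify each variable that appears in the formula.
Variables found: p, q
Count = 2

2


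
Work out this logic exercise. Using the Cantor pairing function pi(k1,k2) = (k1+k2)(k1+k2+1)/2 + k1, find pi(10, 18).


k1 + k2 = 28
(k1+k2)(k1+k2+1)/2 = 28 * 29 / 2 = 406
pi = 406 + 10 = 416

416


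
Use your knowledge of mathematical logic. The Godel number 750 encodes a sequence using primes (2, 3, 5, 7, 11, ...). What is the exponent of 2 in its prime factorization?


Factorize 750 by dividing by 2 repeatedly.
Division steps: 2 divides 750 exactly 1 time(s).
Exponent of 2 = 1

1


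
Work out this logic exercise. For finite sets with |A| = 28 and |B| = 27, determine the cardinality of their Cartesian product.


The Cartesian product A x B contains all ordered pairs (a, b).
|A x B| = |A| * |B| = 28 * 27 = 756

756


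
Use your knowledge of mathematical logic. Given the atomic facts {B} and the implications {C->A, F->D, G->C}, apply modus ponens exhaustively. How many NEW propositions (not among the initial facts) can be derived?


Initial facts: {B}
Apply modus ponens to closure:
  (no implication fires)
Final known: {B}
New propositions: {(none)}
Count = 0

0


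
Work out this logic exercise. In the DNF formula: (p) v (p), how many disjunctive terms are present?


A DNF formula is a disjunction of terms (conjunctions).
Terms are separated by v.
Counting the disjuncts: 2 terms.

2


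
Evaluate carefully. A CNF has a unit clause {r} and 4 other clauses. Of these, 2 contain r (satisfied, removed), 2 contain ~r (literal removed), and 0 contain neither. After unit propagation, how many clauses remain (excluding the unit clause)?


Satisfied (removed): 2
Shortened (remain): 2
Unchanged (remain): 0
Remaining = 2 + 0 = 2

2


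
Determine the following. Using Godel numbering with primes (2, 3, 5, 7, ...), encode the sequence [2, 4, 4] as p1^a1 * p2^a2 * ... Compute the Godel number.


Encode each element as an exponent of the corresponding prime:
  2^2 = 4
  3^4 = 81
  5^4 = 625
Product = 4 * 81 * 625 = 202500

202500


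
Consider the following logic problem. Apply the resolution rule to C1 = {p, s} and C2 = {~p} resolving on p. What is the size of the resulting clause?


Remove p from C1 and ~p from C2.
C1 remainder: {s}
C2 remainder: {}
Union (resolvent): {s}
Resolvent has 1 literal(s).

1


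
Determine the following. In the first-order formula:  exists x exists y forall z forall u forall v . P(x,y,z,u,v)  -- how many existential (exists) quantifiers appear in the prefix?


Quantifier prefix: exists x exists y forall z forall u forall v
Mark each quantifier type:
  E E U U U
Universal count = 3, Existential count = 2
Asked for existential (exists) quantifiers: 2

2


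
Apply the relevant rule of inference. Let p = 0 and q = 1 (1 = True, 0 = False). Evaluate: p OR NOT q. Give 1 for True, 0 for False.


p = 0, q = 1
Operation: p OR NOT q
Evaluate: 0 OR NOT 1 = 0

0


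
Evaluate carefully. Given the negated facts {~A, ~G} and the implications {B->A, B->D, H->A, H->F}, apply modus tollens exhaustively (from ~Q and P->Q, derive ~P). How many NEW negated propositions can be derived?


Initial negated facts: {~A, ~G}
Apply modus tollens to closure:
  ~A and B->A  =>  ~B
  ~A and H->A  =>  ~H
Final negated: {~A, ~B, ~G, ~H}
New negations: {~B, ~H}
Count = 2

2


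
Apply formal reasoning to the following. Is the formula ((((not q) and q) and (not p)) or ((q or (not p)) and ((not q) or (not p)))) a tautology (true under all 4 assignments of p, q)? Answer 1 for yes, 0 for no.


Check all 4 assignments:
p=0, q=0: 1
p=0, q=1: 1
p=1, q=0: 0
p=1, q=1: 0
Satisfying count = 2/4.
Tautology iff count = 4: no.

0


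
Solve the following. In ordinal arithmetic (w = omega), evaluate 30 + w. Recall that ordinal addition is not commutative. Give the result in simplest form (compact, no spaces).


Compute 30 + w.
Ordinal + is associative but NOT commutative; for finite n>0, n + w = w but w + n stays w+n.
Any finite left addend is absorbed by w on the right: 30 + w = w.
Result = w

w


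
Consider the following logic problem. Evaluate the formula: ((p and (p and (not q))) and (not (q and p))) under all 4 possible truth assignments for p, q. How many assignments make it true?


Check all 4 assignments:
p=0, q=0: 0
p=0, q=1: 0
p=1, q=0: 1
p=1, q=1: 0
Count of True = 1

1


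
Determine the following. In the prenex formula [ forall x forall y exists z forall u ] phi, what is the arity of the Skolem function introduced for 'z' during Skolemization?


Quantifier prefix: forall x forall y exists z forall u
'z' is existentially quantified at position 3.
Universal variables preceding it: x, y
Skolem function arity = 2

2


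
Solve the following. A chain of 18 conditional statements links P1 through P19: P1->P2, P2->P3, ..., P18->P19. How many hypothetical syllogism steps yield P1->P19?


With 18 implications in a chain connecting 19 propositions:
P1->P2, P2->P3, ..., P18->P19
Steps needed = (number of implications) - 1 = 18 - 1 = 17

17


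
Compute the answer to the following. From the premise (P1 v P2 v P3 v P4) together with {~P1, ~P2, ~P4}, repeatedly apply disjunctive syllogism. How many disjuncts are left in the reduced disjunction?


Original disjuncts (4): P1, P2, P3, P4
Negated (eliminate): ~P1, ~P2, ~P4
Remaining disjuncts: P3
Count = 4 - 3 = 1

1


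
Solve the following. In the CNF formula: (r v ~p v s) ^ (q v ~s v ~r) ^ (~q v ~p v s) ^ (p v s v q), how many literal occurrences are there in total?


Counting literals in each clause:
Clause 1: 3 literal(s)
Clause 2: 3 literal(s)
Clause 3: 3 literal(s)
Clause 4: 3 literal(s)
Total = 12

12


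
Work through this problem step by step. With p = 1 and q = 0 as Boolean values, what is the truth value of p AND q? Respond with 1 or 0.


p = 1, q = 0
Operation: p AND q
Evaluate: 1 AND 0 = 0

0


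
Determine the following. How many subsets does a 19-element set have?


The power set of a set with n elements has 2^n elements.
|P(S)| = 2^19 = 524288

524288


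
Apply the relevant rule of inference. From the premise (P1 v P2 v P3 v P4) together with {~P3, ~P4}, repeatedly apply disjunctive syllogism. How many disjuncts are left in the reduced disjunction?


Original disjuncts (4): P1, P2, P3, P4
Negated (eliminate): ~P3, ~P4
Remaining disjuncts: P1, P2
Count = 4 - 2 = 2

2


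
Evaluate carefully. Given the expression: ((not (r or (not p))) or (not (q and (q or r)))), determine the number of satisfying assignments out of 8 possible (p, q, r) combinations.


Check all 8 assignments:
p=0, q=0, r=0: 1
p=0, q=0, r=1: 1
p=0, q=1, r=0: 0
p=0, q=1, r=1: 0
p=1, q=0, r=0: 1
p=1, q=0, r=1: 1
p=1, q=1, r=0: 1
p=1, q=1, r=1: 0
Count of True = 5

5


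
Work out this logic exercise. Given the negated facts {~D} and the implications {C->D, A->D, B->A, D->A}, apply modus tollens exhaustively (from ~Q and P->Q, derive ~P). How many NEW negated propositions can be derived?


Initial negated facts: {~D}
Apply modus tollens to closure:
  ~D and C->D  =>  ~C
  ~D and A->D  =>  ~A
  ~A and B->A  =>  ~B
Final negated: {~A, ~B, ~C, ~D}
New negations: {~A, ~B, ~C}
Count = 3

3


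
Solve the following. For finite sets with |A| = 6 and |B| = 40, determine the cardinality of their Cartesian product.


The Cartesian product A x B contains all ordered pairs (a, b).
|A x B| = |A| * |B| = 6 * 40 = 240

240


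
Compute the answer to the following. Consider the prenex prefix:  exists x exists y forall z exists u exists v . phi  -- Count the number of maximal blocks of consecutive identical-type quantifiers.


Quantifier-type sequence: E E A E E  (A=forall, E=exists)
Group into maximal same-type runs:
  Ex2 | Ax1 | Ex2
Number of blocks = 3

3


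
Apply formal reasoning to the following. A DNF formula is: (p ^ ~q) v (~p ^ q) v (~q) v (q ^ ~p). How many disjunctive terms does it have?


A DNF formula is a disjunction of terms (conjunctions).
Terms are separated by v.
Counting the disjuncts: 4 terms.

4


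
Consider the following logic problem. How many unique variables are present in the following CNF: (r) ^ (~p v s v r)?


Identify each variable that appears in the formula.
Variables found: p, r, s
Count = 3

3


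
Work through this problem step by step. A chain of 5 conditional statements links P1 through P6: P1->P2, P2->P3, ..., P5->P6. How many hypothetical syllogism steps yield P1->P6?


With 5 implications in a chain connecting 6 propositions:
P1->P2, P2->P3, ..., P5->P6
Steps needed = (number of implications) - 1 = 5 - 1 = 4

4


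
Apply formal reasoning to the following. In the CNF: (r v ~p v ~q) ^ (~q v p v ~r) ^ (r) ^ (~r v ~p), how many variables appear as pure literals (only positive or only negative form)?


Check each variable for pure literal status:
p: mixed (not pure)
q: pure negative
r: mixed (not pure)
Pure literal count = 1

1


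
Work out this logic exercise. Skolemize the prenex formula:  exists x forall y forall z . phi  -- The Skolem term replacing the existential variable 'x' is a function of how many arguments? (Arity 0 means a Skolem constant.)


Quantifier prefix: exists x forall y forall z
'x' is existentially quantified at position 1.
No universal quantifiers precede it.
Skolem function arity = 0 (a Skolem constant)

0


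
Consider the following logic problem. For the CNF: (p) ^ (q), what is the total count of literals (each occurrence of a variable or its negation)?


Counting literals in each clause:
Clause 1: 1 literal(s)
Clause 2: 1 literal(s)
Total = 2

2


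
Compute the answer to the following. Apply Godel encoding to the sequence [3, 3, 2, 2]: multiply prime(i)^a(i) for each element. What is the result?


Encode each element as an exponent of the corresponding prime:
  2^3 = 8
  3^3 = 27
  5^2 = 25
  7^2 = 49
Product = 8 * 27 * 25 * 49 = 264600

264600


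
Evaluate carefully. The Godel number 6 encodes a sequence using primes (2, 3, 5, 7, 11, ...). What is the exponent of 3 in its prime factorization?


Factorize 6 by dividing by 3 repeatedly.
Division steps: 3 divides 6 exactly 1 time(s).
Exponent of 3 = 1

1


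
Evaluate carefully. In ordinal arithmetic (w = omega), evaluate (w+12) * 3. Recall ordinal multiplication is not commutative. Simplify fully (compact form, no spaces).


Compute (w+12) * 3.
Ordinal * is associative and left-distributive over +, but NOT commutative; for finite n>1, n*w = w but w*n stays w*n.
(w+12) * 3 = (w+12) repeated 3 times. Each intermediate +12 is absorbed by the following w; only the last survives: w*3+12.
Result = w*3+12

w*3+12


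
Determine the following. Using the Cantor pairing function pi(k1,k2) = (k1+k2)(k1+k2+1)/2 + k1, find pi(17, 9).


k1 + k2 = 26
(k1+k2)(k1+k2+1)/2 = 26 * 27 / 2 = 351
pi = 351 + 17 = 368

368


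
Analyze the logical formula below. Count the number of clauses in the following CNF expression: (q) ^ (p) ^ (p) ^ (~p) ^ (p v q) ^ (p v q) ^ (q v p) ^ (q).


A CNF formula is a conjunction of clauses.
Clauses are separated by ^.
Counting the conjuncts: 8 clauses.

8


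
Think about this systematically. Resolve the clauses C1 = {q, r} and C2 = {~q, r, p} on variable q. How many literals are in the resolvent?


Remove q from C1 and ~q from C2.
C1 remainder: {r}
C2 remainder: {r, p}
Union (resolvent): {p, r}
Resolvent has 2 literal(s).

2


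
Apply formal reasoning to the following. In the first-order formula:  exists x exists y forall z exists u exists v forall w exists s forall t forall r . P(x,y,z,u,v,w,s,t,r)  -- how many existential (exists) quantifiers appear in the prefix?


Quantifier prefix: exists x exists y forall z exists u exists v forall w exists s forall t forall r
Mark each quantifier type:
  E E U E E U E U U
Universal count = 4, Existential count = 5
Asked for existential (exists) quantifiers: 5

5


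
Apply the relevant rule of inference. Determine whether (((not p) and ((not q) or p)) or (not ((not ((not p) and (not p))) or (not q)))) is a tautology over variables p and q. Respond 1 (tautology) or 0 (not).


Check all 4 assignments:
p=0, q=0: 1
p=0, q=1: 1
p=1, q=0: 0
p=1, q=1: 0
Satisfying count = 2/4.
Tautology iff count = 4: no.

0


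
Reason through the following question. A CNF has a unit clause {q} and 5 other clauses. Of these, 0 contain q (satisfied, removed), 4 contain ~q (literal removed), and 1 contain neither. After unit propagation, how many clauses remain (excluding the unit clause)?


Satisfied (removed): 0
Shortened (remain): 4
Unchanged (remain): 1
Remaining = 4 + 1 = 5

5


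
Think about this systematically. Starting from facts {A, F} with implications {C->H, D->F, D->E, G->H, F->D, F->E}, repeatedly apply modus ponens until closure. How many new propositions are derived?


Initial facts: {A, F}
Apply modus ponens to closure:
  F and F->D  =>  D
  F and F->E  =>  E
Final known: {A, D, E, F}
New propositions: {D, E}
Count = 2

2


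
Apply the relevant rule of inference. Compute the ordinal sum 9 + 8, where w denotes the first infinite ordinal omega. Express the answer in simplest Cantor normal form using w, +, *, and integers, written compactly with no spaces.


Compute 9 + 8.
Ordinal + is associative but NOT commutative; for finite n>0, n + w = w but w + n stays w+n.
Both operands finite; ordinal + agrees with natural +: 9 + 8 = 17.
Result = 17

17


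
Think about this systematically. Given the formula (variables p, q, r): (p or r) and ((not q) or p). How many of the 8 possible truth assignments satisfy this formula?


Evaluate all 8 assignments for p, q, r:
p=0, q=0, r=0: 0
p=0, q=0, r=1: 1
p=0, q=1, r=0: 0
p=0, q=1, r=1: 0
p=1, q=0, r=0: 1
p=1, q=0, r=1: 1
p=1, q=1, r=0: 1
p=1, q=1, r=1: 1
Satisfying count = 5

5


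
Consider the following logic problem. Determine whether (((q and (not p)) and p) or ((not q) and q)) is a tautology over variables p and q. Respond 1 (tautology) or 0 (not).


Check all 4 assignments:
p=0, q=0: 0
p=0, q=1: 0
p=1, q=0: 0
p=1, q=1: 0
Satisfying count = 0/4.
Tautology iff count = 4: no.

0


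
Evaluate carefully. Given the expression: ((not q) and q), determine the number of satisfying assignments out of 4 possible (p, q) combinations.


Check all 4 assignments:
p=0, q=0: 0
p=0, q=1: 0
p=1, q=0: 0
p=1, q=1: 0
Count of True = 0

0


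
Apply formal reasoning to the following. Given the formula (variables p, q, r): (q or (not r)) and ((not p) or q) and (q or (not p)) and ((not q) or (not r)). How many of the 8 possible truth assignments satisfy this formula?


Evaluate all 8 assignments for p, q, r:
p=0, q=0, r=0: 1
p=0, q=0, r=1: 0
p=0, q=1, r=0: 1
p=0, q=1, r=1: 0
p=1, q=0, r=0: 0
p=1, q=0, r=1: 0
p=1, q=1, r=0: 1
p=1, q=1, r=1: 0
Satisfying count = 3

3


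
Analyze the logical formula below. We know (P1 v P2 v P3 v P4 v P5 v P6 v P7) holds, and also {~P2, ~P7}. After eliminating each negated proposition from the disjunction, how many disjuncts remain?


Original disjuncts (7): P1, P2, P3, P4, P5, P6, P7
Negated (eliminate): ~P2, ~P7
Remaining disjuncts: P1, P3, P4, P5, P6
Count = 7 - 2 = 5

5


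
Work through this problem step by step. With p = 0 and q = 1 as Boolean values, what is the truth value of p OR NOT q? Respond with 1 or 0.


p = 0, q = 1
Operation: p OR NOT q
Evaluate: 0 OR NOT 1 = 0

0


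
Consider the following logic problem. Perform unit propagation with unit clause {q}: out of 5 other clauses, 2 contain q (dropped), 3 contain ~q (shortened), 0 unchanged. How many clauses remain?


Satisfied (removed): 2
Shortened (remain): 3
Unchanged (remain): 0
Remaining = 3 + 0 = 3

3


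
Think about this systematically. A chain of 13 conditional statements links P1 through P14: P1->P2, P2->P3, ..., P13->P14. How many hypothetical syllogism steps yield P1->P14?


With 13 implications in a chain connecting 14 propositions:
P1->P2, P2->P3, ..., P13->P14
Steps needed = (number of implications) - 1 = 13 - 1 = 12

12


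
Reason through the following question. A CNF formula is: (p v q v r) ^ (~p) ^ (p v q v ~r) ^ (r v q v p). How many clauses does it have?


A CNF formula is a conjunction of clauses.
Clauses are separated by ^.
Counting the conjuncts: 4 clauses.

4


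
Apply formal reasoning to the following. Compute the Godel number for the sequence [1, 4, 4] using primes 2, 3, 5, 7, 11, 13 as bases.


Encode each element as an exponent of the corresponding prime:
  2^1 = 2
  3^4 = 81
  5^4 = 625
Product = 2 * 81 * 625 = 101250

101250


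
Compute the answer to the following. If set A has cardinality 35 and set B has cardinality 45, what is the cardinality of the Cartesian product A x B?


The Cartesian product A x B contains all ordered pairs (a, b).
|A x B| = |A| * |B| = 35 * 45 = 1575

1575


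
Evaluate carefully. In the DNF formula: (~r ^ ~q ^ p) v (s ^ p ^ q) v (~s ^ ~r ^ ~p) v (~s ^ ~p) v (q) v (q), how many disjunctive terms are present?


A DNF formula is a disjunction of terms (conjunctions).
Terms are separated by v.
Counting the disjuncts: 6 terms.

6


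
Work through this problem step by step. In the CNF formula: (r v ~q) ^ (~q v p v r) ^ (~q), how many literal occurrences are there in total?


Counting literals in each clause:
Clause 1: 2 literal(s)
Clause 2: 3 literal(s)
Clause 3: 1 literal(s)
Total = 6

6


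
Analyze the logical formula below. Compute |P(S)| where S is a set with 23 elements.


The power set of a set with n elements has 2^n elements.
|P(S)| = 2^23 = 8388608

8388608


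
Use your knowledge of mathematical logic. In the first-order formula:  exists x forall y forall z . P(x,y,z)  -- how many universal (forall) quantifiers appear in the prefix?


Quantifier prefix: exists x forall y forall z
Mark each quantifier type:
  E U U
Universal count = 2, Existential count = 1
Asked for universal (forall) quantifiers: 2

2


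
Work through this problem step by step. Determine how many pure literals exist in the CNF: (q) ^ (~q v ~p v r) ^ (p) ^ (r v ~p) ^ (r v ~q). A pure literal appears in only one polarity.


Check each variable for pure literal status:
p: mixed (not pure)
q: mixed (not pure)
r: pure positive
Pure literal count = 1

1


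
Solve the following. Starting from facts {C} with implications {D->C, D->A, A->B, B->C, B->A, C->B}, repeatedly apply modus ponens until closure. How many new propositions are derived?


Initial facts: {C}
Apply modus ponens to closure:
  C and C->B  =>  B
  B and B->A  =>  A
Final known: {A, B, C}
New propositions: {A, B}
Count = 2

2


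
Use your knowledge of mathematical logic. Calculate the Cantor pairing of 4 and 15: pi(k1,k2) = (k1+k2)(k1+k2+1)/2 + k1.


k1 + k2 = 19
(k1+k2)(k1+k2+1)/2 = 19 * 20 / 2 = 190
pi = 190 + 4 = 194

194


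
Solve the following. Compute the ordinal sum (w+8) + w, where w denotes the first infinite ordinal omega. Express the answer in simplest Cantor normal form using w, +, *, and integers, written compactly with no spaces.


Compute (w+8) + w.
Ordinal + is associative but NOT commutative; for finite n>0, n + w = w but w + n stays w+n.
(w+8) + w = w + (8+w) = w + w = w*2 (the finite tail 8 is absorbed by the right w).
Result = w*2

w*2


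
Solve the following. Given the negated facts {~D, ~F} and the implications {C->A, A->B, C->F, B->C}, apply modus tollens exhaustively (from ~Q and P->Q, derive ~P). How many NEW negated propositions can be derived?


Initial negated facts: {~D, ~F}
Apply modus tollens to closure:
  ~F and C->F  =>  ~C
  ~C and B->C  =>  ~B
  ~B and A->B  =>  ~A
Final negated: {~A, ~B, ~C, ~D, ~F}
New negations: {~A, ~B, ~C}
Count = 3

3
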